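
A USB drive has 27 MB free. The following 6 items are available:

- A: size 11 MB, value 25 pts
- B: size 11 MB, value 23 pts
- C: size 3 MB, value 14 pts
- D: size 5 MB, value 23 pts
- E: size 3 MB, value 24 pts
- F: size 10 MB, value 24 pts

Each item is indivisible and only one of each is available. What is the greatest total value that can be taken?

87 pts

Check high-value combinations within 27 MB:
- A+C+E+F: size 11+3+3+10=27, value 25+14+24+24=87
- A+C+D+E: size 11+3+5+3=22, value 25+14+23+24=86
- C+D+E+F: size 3+5+3+10=21, value 14+23+24+24=85
- B+C+E+F: size 11+3+3+10=27, value 23+14+24+24=85
Best: 87 pts.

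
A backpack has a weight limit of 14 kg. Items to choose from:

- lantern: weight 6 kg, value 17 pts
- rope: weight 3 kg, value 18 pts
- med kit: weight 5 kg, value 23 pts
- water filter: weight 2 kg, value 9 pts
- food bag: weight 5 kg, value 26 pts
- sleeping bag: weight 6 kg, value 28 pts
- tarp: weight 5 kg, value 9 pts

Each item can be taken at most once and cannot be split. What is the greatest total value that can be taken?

72 pts

Check high-value combinations within 14 kg:
- rope+food bag+sleeping bag: weight 3+5+6=14, value 18+26+28=72
- rope+med kit+sleeping bag: weight 3+5+6=14, value 18+23+28=69
- rope+med kit+food bag: weight 3+5+5=13, value 18+23+26=67
- water filter+food bag+sleeping bag: weight 2+5+6=13, value 9+26+28=63
- lantern+rope+food bag: weight 6+3+5=14, value 17+18+26=61
Best: 72 pts.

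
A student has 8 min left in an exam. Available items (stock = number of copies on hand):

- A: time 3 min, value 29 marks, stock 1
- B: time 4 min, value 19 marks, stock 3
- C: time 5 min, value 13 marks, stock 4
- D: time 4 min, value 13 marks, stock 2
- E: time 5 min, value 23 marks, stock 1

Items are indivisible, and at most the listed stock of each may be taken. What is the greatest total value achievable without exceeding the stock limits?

Best selections within time 8 and stock limits:
- 1×A + 1×E: time 8, value 52
- 1×A + 1×B: time 7, value 48
Best: 52 marks.

52 marks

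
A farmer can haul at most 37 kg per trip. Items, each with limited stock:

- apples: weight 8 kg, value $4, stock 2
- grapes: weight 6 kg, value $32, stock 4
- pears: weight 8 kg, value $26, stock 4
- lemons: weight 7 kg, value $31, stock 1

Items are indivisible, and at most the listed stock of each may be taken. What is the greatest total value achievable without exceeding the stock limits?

$159

Top feasible selections:
- 4×grapes + 1×lemons: weight 31, value 159
- 4×grapes + 1×pears: weight 32, value 154
- 3×grapes + 1×pears + 1×lemons: weight 33, value 153
- 3×grapes + 2×pears: weight 34, value 148
Best: $159.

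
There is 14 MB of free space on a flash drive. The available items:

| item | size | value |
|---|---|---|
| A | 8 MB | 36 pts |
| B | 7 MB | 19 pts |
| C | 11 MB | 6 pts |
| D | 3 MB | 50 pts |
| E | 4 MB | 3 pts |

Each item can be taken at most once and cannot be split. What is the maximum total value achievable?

Check high-value combinations within 14 MB:
- A+D: size 8+3=11, value 36+50=86
- B+D+E: size 7+3+4=14, value 19+50+3=72
- B+D: size 7+3=10, value 19+50=69
- C+D: size 11+3=14, value 6+50=56
Best: 86 pts.

86 pts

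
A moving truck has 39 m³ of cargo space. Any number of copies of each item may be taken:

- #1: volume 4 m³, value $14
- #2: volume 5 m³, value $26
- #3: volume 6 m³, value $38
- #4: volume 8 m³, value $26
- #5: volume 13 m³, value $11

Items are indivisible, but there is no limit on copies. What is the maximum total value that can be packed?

$230

Best value-per-unit is #3 at 38/6; filling with it alone gives 6×38 = 228.
Optimal mix: 1×#1 + 1×#2 + 5×#3 → volume 39, value 230.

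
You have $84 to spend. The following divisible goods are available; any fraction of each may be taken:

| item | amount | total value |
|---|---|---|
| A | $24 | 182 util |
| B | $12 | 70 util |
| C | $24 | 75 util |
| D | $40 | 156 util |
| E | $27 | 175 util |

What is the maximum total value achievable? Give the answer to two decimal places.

Take in order of value per unit:
- A (182/24 per unit): all 24 → value 182, running total 182.00
- E (175/27 per unit): all 27 → value 175, running total 357.00
- B (70/12 per unit): all 12 → value 70, running total 427.00
- D (156/40 per unit): 21 of 40 → value 21×156/40 = 81.9000, running total 508.90
Total 508.90.

508.90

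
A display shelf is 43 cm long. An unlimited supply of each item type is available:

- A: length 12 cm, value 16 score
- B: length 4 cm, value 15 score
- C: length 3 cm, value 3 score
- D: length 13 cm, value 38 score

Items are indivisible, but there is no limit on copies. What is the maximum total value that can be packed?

Best value-per-unit is B at 15/4; filling with it alone gives 10×15 = 150.
Optimal mix: 10×B + 1×C → length 43, value 153.

153 score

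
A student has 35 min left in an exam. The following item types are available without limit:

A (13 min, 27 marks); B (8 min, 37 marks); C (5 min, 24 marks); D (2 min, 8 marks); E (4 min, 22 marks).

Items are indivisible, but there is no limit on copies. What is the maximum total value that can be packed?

Best value-per-unit is E at 22/4; filling with it alone gives 8×22 = 176.
Optimal mix: 1×C + 1×D + 7×E → time 35, value 186.

186 marks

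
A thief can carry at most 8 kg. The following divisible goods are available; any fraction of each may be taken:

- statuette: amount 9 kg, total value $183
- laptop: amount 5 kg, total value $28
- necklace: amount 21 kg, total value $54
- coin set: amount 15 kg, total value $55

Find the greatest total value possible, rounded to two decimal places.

162.67

Take in order of value per unit:
- statuette (183/9 per unit): 8 of 9 → value 8×183/9 = 162.6667, running total 162.67
Total 162.67.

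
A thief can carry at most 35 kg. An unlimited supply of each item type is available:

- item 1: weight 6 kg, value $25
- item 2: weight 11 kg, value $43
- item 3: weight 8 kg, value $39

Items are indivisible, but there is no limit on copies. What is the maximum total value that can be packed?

$160

Best value-per-unit is item 3 at 39/8; filling with it alone gives 4×39 = 156.
Optimal mix: 1×item 2 + 3×item 3 → weight 35, value 160.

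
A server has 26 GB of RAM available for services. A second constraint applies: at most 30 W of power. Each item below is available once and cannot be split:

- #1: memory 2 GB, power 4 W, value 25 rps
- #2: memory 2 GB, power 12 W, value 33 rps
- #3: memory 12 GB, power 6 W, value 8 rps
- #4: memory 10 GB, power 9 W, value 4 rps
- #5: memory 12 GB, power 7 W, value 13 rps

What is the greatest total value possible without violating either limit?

Feasible sets respecting both limits:
- #1+#2+#5: memory 16, power 23, value 71
- #1+#2+#3: memory 16, power 22, value 66
- #1+#2+#4: memory 14, power 25, value 62
Best: 71 rps.

71 rps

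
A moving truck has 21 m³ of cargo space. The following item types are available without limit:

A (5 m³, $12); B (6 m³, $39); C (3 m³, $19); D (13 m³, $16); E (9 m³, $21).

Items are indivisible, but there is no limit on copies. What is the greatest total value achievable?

$136

Best value-per-unit is B at 39/6; filling with it alone gives 3×39 = 117.
Optimal mix: 3×B + 1×C → volume 21, value 136.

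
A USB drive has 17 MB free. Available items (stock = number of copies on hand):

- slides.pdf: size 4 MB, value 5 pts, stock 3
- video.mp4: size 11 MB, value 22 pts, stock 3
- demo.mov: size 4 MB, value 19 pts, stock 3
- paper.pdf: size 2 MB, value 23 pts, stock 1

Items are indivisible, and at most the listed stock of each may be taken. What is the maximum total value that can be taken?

80 pts

Best selections within size 17 and stock limits:
- 3×demo.mov + 1×paper.pdf: size 14, value 80
- 1×slides.pdf + 2×demo.mov + 1×paper.pdf: size 14, value 66
Best: 80 pts.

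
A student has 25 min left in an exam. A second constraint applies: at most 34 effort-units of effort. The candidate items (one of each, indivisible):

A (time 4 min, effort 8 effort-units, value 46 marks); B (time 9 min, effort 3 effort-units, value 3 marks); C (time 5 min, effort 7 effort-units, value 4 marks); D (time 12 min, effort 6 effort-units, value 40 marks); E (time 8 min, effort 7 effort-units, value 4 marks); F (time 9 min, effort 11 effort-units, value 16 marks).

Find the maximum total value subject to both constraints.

102 marks

Feasible sets respecting both limits:
- A+D+F: time 25, effort 25, value 102
- A+C+D: time 21, effort 21, value 90
- A+D+E: time 24, effort 21, value 90
Best: 102 marks.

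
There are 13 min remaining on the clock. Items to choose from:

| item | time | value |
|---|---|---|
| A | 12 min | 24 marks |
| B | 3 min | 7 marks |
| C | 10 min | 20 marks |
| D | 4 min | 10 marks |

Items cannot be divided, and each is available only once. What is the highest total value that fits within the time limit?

Check high-value combinations within 13 min:
- B+C: time 3+10=13, value 7+20=27
- A: time 12, value 24
- C: time 10, value 20
- B+D: time 3+4=7, value 7+10=17
- D: time 4, value 10
Best: 27 marks.

27 marks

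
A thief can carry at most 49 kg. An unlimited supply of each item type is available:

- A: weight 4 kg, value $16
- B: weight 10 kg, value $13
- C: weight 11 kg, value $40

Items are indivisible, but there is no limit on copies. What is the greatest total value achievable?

$192

Best value-per-unit is A at 16/4, and filling with it alone uses weight 12×4=48. No mix of the others beats 12×16 = 192.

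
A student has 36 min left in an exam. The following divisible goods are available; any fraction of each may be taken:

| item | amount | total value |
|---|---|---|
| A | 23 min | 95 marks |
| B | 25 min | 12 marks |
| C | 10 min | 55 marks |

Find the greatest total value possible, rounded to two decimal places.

151.44

Take in order of value per unit:
- C (55/10 per unit): all 10 → value 55, running total 55.00
- A (95/23 per unit): all 23 → value 95, running total 150.00
- B (12/25 per unit): 3 of 25 → value 3×12/25 = 1.4400, running total 151.44
Total 151.44.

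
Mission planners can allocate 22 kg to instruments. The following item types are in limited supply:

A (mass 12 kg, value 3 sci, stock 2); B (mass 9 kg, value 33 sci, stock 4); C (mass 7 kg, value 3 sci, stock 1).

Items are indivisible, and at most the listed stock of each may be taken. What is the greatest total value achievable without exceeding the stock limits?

66 sci

Best selections within mass 22 and stock limits:
- 2×B: mass 18, value 66
- 1×B + 1×C: mass 16, value 36
Best: 66 sci.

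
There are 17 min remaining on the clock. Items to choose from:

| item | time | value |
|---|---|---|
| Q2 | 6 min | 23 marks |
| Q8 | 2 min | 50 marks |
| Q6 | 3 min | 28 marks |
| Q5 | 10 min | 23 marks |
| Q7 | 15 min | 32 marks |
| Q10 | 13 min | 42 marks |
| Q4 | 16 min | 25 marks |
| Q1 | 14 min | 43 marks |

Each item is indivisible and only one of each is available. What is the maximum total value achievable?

Check high-value combinations within 17 min:
- Q2+Q8+Q6: time 6+2+3=11, value 23+50+28=101
- Q8+Q6+Q5: time 2+3+10=15, value 50+28+23=101
- Q8+Q1: time 2+14=16, value 50+43=93
Best: 101 marks.

101 marks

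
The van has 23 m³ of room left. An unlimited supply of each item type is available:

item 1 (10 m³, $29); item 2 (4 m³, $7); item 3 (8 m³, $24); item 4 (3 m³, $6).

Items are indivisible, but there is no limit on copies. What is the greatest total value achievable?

Best value-per-unit is item 3 at 24/8; filling with it alone gives 2×24 = 48.
Optimal mix: 2×item 1 + 1×item 4 → volume 23, value 64.

$64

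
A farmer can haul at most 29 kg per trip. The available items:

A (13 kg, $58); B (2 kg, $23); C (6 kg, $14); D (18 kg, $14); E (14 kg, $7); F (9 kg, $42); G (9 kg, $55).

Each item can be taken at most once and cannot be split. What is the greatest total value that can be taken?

$136

Check high-value combinations within 29 kg:
- A+B+G: weight 13+2+9=24, value 58+23+55=136
- B+C+F+G: weight 2+6+9+9=26, value 23+14+42+55=134
- A+C+G: weight 13+6+9=28, value 58+14+55=127
- A+B+F: weight 13+2+9=24, value 58+23+42=123
Best: $136.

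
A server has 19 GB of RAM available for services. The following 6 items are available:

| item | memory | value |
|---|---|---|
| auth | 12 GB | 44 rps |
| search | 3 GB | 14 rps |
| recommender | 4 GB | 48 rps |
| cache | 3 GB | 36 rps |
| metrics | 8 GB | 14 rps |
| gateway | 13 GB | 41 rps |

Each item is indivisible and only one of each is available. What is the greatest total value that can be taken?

128 rps

Check high-value combinations within 19 GB:
- auth+recommender+cache: memory 12+4+3=19, value 44+48+36=128
- search+recommender+cache+metrics: memory 3+4+3+8=18, value 14+48+36+14=112
- auth+search+recommender: memory 12+3+4=19, value 44+14+48=106
Best: 128 rps.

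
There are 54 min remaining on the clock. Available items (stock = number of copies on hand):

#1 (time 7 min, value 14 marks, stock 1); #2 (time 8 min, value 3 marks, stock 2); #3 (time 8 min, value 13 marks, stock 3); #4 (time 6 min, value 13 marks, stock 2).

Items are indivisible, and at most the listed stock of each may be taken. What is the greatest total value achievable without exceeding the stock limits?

Top feasible selections:
- 1×#1 + 1×#2 + 3×#3 + 2×#4: time 51, value 82
- 1×#1 + 3×#3 + 2×#4: time 43, value 79
- 1×#1 + 2×#2 + 2×#3 + 2×#4: time 51, value 72
- 1×#1 + 2×#2 + 3×#3 + 1×#4: time 53, value 72
Best: 82 marks.

82 marks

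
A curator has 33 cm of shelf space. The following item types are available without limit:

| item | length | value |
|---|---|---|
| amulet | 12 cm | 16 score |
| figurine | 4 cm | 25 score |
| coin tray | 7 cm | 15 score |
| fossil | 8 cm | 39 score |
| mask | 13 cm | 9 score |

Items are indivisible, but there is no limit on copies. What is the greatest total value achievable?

Best value-per-unit is figurine at 25/4, and filling with it alone uses length 8×4=32. No mix of the others beats 8×25 = 200.

200 score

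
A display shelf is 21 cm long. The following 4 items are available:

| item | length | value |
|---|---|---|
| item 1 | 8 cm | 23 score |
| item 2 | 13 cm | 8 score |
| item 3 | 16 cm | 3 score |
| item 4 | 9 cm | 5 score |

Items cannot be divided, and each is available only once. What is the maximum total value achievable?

Check high-value combinations within 21 cm:
- item 1+item 2: length 8+13=21, value 23+8=31
- item 1+item 4: length 8+9=17, value 23+5=28
- item 1: length 8, value 23
- item 2: length 13, value 8
Best: 31 score.

31 score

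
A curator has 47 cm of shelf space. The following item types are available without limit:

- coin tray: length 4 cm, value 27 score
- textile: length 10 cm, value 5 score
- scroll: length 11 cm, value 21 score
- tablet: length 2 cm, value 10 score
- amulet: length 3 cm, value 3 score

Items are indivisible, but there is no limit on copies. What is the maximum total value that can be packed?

307 score

Best value-per-unit is coin tray at 27/4; filling with it alone gives 11×27 = 297.
Optimal mix: 11×coin tray + 1×tablet → length 46, value 307.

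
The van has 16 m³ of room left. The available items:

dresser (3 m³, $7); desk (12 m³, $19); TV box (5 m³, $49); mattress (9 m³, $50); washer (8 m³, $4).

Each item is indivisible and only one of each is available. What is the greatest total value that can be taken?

$99

This is a 0/1 knapsack; check combinations near the capacity.
- TV box+mattress: volume 5+9=14, value 49+50=99
- dresser+TV box+washer: volume 3+5+8=16, value 7+49+4=60
- dresser+mattress: volume 3+9=12, value 7+50=57
- dresser+TV box: volume 3+5=8, value 7+49=56
- TV box+washer: volume 5+8=13, value 49+4=53
Best: $99.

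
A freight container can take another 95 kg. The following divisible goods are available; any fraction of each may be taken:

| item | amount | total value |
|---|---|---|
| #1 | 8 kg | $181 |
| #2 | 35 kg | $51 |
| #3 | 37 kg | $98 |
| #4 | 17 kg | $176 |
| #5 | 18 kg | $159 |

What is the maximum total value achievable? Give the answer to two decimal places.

635.86

Take in order of value per unit:
- #1 (181/8 per unit): all 8 → value 181, running total 181.00
- #4 (176/17 per unit): all 17 → value 176, running total 357.00
- #5 (159/18 per unit): all 18 → value 159, running total 516.00
- #3 (98/37 per unit): all 37 → value 98, running total 614.00
- #2 (51/35 per unit): 15 of 35 → value 15×51/35 = 21.8571, running total 635.86
Total 635.86.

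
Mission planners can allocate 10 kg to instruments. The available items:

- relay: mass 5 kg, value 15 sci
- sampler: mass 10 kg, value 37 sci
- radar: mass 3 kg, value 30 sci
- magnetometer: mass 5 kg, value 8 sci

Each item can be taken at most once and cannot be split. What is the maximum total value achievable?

Check high-value combinations within 10 kg:
- relay+radar: mass 5+3=8, value 15+30=45
- radar+magnetometer: mass 3+5=8, value 30+8=38
- sampler: mass 10, value 37
Best: 45 sci.

45 sci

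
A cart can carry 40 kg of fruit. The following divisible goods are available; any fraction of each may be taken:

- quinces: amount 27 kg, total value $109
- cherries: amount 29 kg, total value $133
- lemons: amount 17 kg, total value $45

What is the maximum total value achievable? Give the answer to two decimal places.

Take in order of value per unit:
- cherries (133/29 per unit): all 29 → value 133, running total 133.00
- quinces (109/27 per unit): 11 of 27 → value 11×109/27 = 44.4074, running total 177.41
Total 177.41.

177.41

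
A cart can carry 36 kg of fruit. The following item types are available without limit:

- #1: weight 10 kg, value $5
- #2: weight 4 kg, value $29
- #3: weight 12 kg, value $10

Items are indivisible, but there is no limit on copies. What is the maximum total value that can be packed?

Best value-per-unit is #2 at 29/4, and filling with it alone uses weight 9×4=36. No mix of the others beats 9×29 = 261.

$261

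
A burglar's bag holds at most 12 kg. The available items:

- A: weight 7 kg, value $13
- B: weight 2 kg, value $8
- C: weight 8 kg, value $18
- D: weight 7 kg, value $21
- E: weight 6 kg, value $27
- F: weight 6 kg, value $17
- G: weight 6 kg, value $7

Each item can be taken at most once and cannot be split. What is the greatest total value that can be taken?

Check high-value combinations within 12 kg:
- E+F: weight 6+6=12, value 27+17=44
- B+E: weight 2+6=8, value 8+27=35
- E+G: weight 6+6=12, value 27+7=34
Best: $44.

$44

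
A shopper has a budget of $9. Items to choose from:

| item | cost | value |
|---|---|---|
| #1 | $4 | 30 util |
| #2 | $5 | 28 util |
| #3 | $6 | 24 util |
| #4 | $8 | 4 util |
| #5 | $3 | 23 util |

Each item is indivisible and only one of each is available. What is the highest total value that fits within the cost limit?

Check high-value combinations within $9:
- #1+#2: cost 4+5=9, value 30+28=58
- #1+#5: cost 4+3=7, value 30+23=53
- #2+#5: cost 5+3=8, value 28+23=51
- #3+#5: cost 6+3=9, value 24+23=47
- #1: cost 4, value 30
Best: 58 util.

58 util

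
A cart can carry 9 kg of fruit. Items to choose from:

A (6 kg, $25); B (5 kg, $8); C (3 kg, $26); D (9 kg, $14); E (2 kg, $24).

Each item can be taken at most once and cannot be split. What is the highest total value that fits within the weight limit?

Check high-value combinations within 9 kg:
- A+C: weight 6+3=9, value 25+26=51
- C+E: weight 3+2=5, value 26+24=50
- A+E: weight 6+2=8, value 25+24=49
- B+C: weight 5+3=8, value 8+26=34
- B+E: weight 5+2=7, value 8+24=32
Best: $51.

$51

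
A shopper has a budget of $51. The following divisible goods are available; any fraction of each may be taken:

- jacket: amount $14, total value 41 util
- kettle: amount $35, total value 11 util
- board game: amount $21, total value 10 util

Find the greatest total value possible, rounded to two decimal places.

Take in order of value per unit:
- jacket (41/14 per unit): all 14 → value 41, running total 41.00
- board game (10/21 per unit): all 21 → value 10, running total 51.00
- kettle (11/35 per unit): 16 of 35 → value 16×11/35 = 5.0286, running total 56.03
Total 56.03.

56.03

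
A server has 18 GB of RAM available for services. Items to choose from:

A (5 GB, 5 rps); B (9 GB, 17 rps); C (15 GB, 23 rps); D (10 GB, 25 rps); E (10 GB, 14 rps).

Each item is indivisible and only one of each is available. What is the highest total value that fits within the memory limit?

30 rps

Check high-value combinations within 18 GB:
- A+D: memory 5+10=15, value 5+25=30
- D: memory 10, value 25
- C: memory 15, value 23
- A+B: memory 5+9=14, value 5+17=22
- A+E: memory 5+10=15, value 5+14=19
Best: 30 rps.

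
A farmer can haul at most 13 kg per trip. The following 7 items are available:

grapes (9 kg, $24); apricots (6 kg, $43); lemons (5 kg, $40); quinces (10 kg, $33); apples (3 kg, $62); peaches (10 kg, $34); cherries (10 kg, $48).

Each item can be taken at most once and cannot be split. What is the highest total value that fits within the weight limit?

Check high-value combinations within 13 kg:
- apples+cherries: weight 3+10=13, value 62+48=110
- apricots+apples: weight 6+3=9, value 43+62=105
- lemons+apples: weight 5+3=8, value 40+62=102
- apples+peaches: weight 3+10=13, value 62+34=96
Best: $110.

$110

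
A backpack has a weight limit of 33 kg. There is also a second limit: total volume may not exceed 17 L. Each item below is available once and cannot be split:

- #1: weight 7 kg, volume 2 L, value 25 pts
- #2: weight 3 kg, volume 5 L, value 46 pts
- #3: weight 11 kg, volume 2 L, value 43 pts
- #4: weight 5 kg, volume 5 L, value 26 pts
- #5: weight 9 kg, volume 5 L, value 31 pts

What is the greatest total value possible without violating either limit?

146 pts

Feasible sets respecting both limits:
- #2+#3+#4+#5: weight 28, volume 17, value 146
- #1+#2+#3+#5: weight 30, volume 14, value 145
- #1+#2+#3+#4: weight 26, volume 14, value 140
- #1+#2+#4+#5: weight 24, volume 17, value 128
Best: 146 pts.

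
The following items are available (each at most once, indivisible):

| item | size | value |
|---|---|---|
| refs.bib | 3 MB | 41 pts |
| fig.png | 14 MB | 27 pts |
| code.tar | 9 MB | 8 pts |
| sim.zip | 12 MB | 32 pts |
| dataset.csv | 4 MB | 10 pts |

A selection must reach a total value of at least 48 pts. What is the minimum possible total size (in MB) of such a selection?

Subsets with value ≥ 48, sorted by total size:
- refs.bib+dataset.csv: size 7, value 51
- refs.bib+code.tar: size 12, value 49
- refs.bib+sim.zip: size 15, value 73
- refs.bib+code.tar+dataset.csv: size 16, value 59
Minimum size: 7 MB.

7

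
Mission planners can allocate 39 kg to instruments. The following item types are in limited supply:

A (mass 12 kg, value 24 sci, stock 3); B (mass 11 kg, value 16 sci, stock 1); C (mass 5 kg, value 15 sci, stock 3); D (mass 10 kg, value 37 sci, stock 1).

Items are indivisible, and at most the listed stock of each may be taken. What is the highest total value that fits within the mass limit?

Top feasible selections:
- 1×A + 3×C + 1×D: mass 37, value 106
- 2×A + 1×C + 1×D: mass 39, value 100
Best: 106 sci.

106 sci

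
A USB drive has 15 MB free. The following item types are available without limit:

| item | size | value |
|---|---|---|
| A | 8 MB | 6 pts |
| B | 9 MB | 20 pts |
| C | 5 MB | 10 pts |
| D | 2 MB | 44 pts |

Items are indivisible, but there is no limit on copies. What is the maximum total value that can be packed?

308 pts

Best value-per-unit is D at 44/2, and filling with it alone uses size 7×2=14. No mix of the others beats 7×44 = 308.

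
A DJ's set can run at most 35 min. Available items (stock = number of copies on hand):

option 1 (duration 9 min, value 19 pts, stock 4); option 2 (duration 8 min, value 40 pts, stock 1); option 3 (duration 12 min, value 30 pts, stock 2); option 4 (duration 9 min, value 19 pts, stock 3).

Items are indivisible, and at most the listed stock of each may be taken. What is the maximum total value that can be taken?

100 pts

Top feasible selections:
- 1×option 2 + 2×option 3: duration 32, value 100
- 1×option 2 + 3×option 4: duration 35, value 97
Best: 100 pts.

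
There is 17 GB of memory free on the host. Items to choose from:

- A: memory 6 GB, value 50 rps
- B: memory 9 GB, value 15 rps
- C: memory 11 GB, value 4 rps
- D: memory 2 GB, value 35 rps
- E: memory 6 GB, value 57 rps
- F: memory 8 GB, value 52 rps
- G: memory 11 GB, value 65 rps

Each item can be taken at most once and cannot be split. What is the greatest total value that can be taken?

144 rps

This is a 0/1 knapsack; check combinations near the capacity.
- D+E+F: memory 2+6+8=16, value 35+57+52=144
- A+D+E: memory 6+2+6=14, value 50+35+57=142
- A+D+F: memory 6+2+8=16, value 50+35+52=137
- E+G: memory 6+11=17, value 57+65=122
- A+G: memory 6+11=17, value 50+65=115
Best: 144 rps.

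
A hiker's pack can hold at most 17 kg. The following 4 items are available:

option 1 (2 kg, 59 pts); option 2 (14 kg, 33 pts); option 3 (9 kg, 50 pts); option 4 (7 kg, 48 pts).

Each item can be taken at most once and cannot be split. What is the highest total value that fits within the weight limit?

Check high-value combinations within 17 kg:
- option 1+option 3: weight 2+9=11, value 59+50=109
- option 1+option 4: weight 2+7=9, value 59+48=107
- option 3+option 4: weight 9+7=16, value 50+48=98
Best: 109 pts.

109 pts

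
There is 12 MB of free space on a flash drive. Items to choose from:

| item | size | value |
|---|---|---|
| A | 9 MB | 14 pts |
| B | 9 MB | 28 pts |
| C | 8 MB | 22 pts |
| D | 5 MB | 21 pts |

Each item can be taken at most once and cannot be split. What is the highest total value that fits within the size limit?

28 pts

This is a 0/1 knapsack; check combinations near the capacity.
- B: size 9, value 28
- C: size 8, value 22
- D: size 5, value 21
- A: size 9, value 14
Best: 28 pts.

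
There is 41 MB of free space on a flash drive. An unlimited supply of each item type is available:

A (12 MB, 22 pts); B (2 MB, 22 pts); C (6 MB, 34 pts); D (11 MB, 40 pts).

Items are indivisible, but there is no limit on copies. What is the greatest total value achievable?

Best value-per-unit is B at 22/2, and filling with it alone uses size 20×2=40. No mix of the others beats 20×22 = 440.

440 pts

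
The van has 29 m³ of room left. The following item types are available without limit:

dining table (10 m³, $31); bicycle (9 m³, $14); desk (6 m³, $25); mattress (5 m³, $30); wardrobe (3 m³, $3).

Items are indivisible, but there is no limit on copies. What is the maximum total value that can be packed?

Best value-per-unit is mattress at 30/5; filling with it alone gives 5×30 = 150.
Optimal mix: 5×mattress + 1×wardrobe → volume 28, value 153.

$153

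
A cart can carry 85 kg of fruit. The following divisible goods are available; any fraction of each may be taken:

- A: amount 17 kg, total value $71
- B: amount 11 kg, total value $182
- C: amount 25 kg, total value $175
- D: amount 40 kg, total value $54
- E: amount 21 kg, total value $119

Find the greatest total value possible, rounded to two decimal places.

561.85

Take in order of value per unit:
- B (182/11 per unit): all 11 → value 182, running total 182.00
- C (175/25 per unit): all 25 → value 175, running total 357.00
- E (119/21 per unit): all 21 → value 119, running total 476.00
- A (71/17 per unit): all 17 → value 71, running total 547.00
- D (54/40 per unit): 11 of 40 → value 11×54/40 = 14.8500, running total 561.85
Total 561.85.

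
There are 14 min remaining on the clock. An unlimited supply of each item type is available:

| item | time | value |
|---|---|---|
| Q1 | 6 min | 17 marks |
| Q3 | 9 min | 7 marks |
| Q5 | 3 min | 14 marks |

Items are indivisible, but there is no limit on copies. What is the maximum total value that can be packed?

56 marks

Best value-per-unit is Q5 at 14/3, and filling with it alone uses time 4×3=12. No mix of the others beats 4×14 = 56.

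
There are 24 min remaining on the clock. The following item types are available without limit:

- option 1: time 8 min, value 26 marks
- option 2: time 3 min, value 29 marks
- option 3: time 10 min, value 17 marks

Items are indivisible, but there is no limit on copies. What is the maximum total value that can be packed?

Best value-per-unit is option 2 at 29/3, and filling with it alone uses time 8×3=24. No mix of the others beats 8×29 = 232.

232 marks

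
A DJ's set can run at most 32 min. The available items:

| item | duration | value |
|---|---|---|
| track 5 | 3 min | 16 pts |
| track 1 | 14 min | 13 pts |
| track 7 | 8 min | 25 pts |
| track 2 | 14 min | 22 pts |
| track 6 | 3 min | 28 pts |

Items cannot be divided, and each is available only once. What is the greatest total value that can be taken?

This is a 0/1 knapsack; check combinations near the capacity.
- track 5+track 7+track 2+track 6: duration 3+8+14+3=28, value 16+25+22+28=91
- track 5+track 1+track 7+track 6: duration 3+14+8+3=28, value 16+13+25+28=82
- track 7+track 2+track 6: duration 8+14+3=25, value 25+22+28=75
Best: 91 pts.

91 pts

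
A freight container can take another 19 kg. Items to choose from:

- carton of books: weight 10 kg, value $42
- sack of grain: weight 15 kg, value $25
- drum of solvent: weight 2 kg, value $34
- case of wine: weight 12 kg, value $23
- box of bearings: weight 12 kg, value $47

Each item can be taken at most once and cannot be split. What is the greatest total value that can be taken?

$81

Check high-value combinations within 19 kg:
- drum of solvent+box of bearings: weight 2+12=14, value 34+47=81
- carton of books+drum of solvent: weight 10+2=12, value 42+34=76
- sack of grain+drum of solvent: weight 15+2=17, value 25+34=59
- drum of solvent+case of wine: weight 2+12=14, value 34+23=57
- box of bearings: weight 12, value 47
Best: $81.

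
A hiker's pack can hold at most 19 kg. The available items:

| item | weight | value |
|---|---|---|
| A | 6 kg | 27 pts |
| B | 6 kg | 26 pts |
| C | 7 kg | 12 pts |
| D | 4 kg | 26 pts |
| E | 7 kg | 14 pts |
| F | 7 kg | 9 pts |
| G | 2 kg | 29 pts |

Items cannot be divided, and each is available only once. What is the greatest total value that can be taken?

108 pts

Check high-value combinations within 19 kg:
- A+B+D+G: weight 6+6+4+2=18, value 27+26+26+29=108
- A+D+E+G: weight 6+4+7+2=19, value 27+26+14+29=96
- B+D+E+G: weight 6+4+7+2=19, value 26+26+14+29=95
- A+C+D+G: weight 6+7+4+2=19, value 27+12+26+29=94
- B+C+D+G: weight 6+7+4+2=19, value 26+12+26+29=93
Best: 108 pts.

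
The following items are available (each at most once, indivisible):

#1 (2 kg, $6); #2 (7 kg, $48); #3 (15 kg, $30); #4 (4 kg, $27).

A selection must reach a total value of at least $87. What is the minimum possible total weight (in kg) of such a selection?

26

Subsets with value ≥ 87, sorted by total weight:
- #2+#3+#4: weight 26, value 105
- #1+#2+#3+#4: weight 28, value 111
Minimum weight: 26 kg.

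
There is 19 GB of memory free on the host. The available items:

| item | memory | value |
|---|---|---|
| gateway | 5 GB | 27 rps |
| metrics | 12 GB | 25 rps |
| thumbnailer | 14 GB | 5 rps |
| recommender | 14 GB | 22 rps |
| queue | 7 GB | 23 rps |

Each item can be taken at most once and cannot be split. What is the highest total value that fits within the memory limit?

This is a 0/1 knapsack; check combinations near the capacity.
- gateway+metrics: memory 5+12=17, value 27+25=52
- gateway+queue: memory 5+7=12, value 27+23=50
- gateway+recommender: memory 5+14=19, value 27+22=49
Best: 52 rps.

52 rps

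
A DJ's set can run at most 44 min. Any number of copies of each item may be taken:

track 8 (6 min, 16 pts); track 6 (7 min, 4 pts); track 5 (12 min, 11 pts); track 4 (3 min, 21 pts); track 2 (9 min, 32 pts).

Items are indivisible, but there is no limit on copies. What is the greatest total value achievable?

Best value-per-unit is track 4 at 21/3, and filling with it alone uses duration 14×3=42. No mix of the others beats 14×21 = 294.

294 pts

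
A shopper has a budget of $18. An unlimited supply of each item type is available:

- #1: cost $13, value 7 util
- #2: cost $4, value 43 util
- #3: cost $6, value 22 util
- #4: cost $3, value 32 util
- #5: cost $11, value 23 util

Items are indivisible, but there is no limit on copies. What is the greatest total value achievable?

193 util

Best value-per-unit is #2 at 43/4; filling with it alone gives 4×43 = 172.
Optimal mix: 3×#2 + 2×#4 → cost 18, value 193.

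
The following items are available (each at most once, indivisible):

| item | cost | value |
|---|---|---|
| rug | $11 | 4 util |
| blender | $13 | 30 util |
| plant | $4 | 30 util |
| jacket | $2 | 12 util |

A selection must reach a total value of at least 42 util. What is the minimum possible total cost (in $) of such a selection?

Subsets with value ≥ 42, sorted by total cost:
- plant+jacket: cost 6, value 42
- blender+jacket: cost 15, value 42
- blender+plant: cost 17, value 60
- rug+plant+jacket: cost 17, value 46
Minimum cost: 6 $.

6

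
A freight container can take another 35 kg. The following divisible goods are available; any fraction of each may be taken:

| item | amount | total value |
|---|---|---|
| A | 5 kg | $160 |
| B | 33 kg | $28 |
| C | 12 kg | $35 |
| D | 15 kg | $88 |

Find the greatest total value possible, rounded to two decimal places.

285.55

Take in order of value per unit:
- A (160/5 per unit): all 5 → value 160, running total 160.00
- D (88/15 per unit): all 15 → value 88, running total 248.00
- C (35/12 per unit): all 12 → value 35, running total 283.00
- B (28/33 per unit): 3 of 33 → value 3×28/33 = 2.5455, running total 285.55
Total 285.55.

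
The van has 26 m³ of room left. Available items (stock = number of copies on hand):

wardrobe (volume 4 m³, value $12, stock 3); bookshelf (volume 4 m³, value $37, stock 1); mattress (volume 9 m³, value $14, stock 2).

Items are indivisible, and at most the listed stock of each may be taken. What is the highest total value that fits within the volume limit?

$87

Best selections within volume 26 and stock limits:
- 3×wardrobe + 1×bookshelf + 1×mattress: volume 25, value 87
- 1×wardrobe + 1×bookshelf + 2×mattress: volume 26, value 77
Best: $87.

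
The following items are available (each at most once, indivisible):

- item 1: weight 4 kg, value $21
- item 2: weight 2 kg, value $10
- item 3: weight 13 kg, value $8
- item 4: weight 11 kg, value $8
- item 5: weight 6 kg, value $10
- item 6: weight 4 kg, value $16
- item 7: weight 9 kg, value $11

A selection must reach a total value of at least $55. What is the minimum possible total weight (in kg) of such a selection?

16

Subsets with value ≥ 55, sorted by total weight:
- item 1+item 2+item 5+item 6: weight 16, value 57
- item 1+item 2+item 6+item 7: weight 19, value 58
- item 1+item 2+item 4+item 6: weight 21, value 55
Minimum weight: 16 kg.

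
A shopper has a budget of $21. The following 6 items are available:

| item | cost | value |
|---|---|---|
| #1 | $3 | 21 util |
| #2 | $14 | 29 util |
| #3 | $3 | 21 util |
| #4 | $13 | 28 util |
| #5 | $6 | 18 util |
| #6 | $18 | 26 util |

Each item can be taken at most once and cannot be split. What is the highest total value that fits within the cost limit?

71 util

This is a 0/1 knapsack; check combinations near the capacity.
- #1+#2+#3: cost 3+14+3=20, value 21+29+21=71
- #1+#3+#4: cost 3+3+13=19, value 21+21+28=70
- #1+#3+#5: cost 3+3+6=12, value 21+21+18=60
- #1+#2: cost 3+14=17, value 21+29=50
Best: 71 util.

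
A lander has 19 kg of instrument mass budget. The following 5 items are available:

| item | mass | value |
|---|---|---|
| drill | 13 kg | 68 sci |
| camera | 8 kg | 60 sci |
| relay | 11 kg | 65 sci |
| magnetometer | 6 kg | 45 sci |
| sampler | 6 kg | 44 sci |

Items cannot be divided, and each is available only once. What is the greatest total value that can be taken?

125 sci

Check high-value combinations within 19 kg:
- camera+relay: mass 8+11=19, value 60+65=125
- drill+magnetometer: mass 13+6=19, value 68+45=113
- drill+sampler: mass 13+6=19, value 68+44=112
Best: 125 sci.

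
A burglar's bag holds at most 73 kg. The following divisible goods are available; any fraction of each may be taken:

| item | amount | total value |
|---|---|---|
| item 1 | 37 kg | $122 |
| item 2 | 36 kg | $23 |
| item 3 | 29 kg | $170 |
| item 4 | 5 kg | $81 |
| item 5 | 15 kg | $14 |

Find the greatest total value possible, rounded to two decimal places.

374.87

Take in order of value per unit:
- item 4 (81/5 per unit): all 5 → value 81, running total 81.00
- item 3 (170/29 per unit): all 29 → value 170, running total 251.00
- item 1 (122/37 per unit): all 37 → value 122, running total 373.00
- item 5 (14/15 per unit): 2 of 15 → value 2×14/15 = 1.8667, running total 374.87
Total 374.87.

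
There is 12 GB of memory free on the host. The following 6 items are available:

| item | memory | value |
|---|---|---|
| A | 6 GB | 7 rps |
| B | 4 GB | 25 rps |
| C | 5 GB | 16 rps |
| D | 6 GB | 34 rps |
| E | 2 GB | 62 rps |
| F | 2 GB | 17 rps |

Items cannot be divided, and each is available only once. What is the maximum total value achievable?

121 rps

This is a 0/1 knapsack; check combinations near the capacity.
- B+D+E: memory 4+6+2=12, value 25+34+62=121
- D+E+F: memory 6+2+2=10, value 34+62+17=113
- B+E+F: memory 4+2+2=8, value 25+62+17=104
Best: 121 rps.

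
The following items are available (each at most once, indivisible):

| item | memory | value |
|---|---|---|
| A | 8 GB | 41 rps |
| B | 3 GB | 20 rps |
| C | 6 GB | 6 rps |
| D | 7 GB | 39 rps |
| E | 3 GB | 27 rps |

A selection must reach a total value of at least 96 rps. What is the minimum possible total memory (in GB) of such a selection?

Subsets with value ≥ 96, sorted by total memory:
- A+D+E: memory 18, value 107
- A+B+D: memory 18, value 100
Minimum memory: 18 GB.

18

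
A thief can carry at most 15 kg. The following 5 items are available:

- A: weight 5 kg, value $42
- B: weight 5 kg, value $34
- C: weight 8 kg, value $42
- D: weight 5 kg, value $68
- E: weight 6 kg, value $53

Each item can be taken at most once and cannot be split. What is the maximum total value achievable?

This is a 0/1 knapsack; check combinations near the capacity.
- A+B+D: weight 5+5+5=15, value 42+34+68=144
- D+E: weight 5+6=11, value 68+53=121
- A+D: weight 5+5=10, value 42+68=110
- C+D: weight 8+5=13, value 42+68=110
- B+D: weight 5+5=10, value 34+68=102
Best: $144.

$144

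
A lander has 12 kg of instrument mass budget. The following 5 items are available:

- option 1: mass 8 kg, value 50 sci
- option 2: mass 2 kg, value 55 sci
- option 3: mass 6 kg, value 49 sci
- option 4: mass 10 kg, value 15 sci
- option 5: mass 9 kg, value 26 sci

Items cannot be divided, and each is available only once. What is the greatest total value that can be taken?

Check high-value combinations within 12 kg:
- option 1+option 2: mass 8+2=10, value 50+55=105
- option 2+option 3: mass 2+6=8, value 55+49=104
- option 2+option 5: mass 2+9=11, value 55+26=81
- option 2+option 4: mass 2+10=12, value 55+15=70
- option 2: mass 2, value 55
Best: 105 sci.

105 sci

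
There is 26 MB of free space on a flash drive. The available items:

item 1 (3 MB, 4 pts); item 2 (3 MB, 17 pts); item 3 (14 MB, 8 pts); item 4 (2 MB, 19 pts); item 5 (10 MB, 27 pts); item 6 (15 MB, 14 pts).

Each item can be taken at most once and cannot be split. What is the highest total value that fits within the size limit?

67 pts

Check high-value combinations within 26 MB:
- item 1+item 2+item 4+item 5: size 3+3+2+10=18, value 4+17+19+27=67
- item 2+item 4+item 5: size 3+2+10=15, value 17+19+27=63
- item 1+item 2+item 4+item 6: size 3+3+2+15=23, value 4+17+19+14=54
- item 3+item 4+item 5: size 14+2+10=26, value 8+19+27=54
Best: 67 pts.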